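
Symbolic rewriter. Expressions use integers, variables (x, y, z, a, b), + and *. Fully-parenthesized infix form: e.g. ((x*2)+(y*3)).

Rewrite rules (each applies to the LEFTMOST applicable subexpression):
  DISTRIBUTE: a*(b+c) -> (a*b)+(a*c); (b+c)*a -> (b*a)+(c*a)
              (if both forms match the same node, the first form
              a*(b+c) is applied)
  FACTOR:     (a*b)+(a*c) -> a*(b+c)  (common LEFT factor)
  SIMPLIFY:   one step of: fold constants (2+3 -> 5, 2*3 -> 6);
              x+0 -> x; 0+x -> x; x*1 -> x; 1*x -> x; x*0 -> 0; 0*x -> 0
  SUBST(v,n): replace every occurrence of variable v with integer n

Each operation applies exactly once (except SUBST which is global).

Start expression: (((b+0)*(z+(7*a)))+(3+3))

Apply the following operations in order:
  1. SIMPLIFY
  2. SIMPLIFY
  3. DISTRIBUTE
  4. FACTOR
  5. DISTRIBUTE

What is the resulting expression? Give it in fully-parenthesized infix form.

Start: (((b+0)*(z+(7*a)))+(3+3))
Apply SIMPLIFY at LL (target: (b+0)): (((b+0)*(z+(7*a)))+(3+3)) -> ((b*(z+(7*a)))+(3+3))
Apply SIMPLIFY at R (target: (3+3)): ((b*(z+(7*a)))+(3+3)) -> ((b*(z+(7*a)))+6)
Apply DISTRIBUTE at L (target: (b*(z+(7*a)))): ((b*(z+(7*a)))+6) -> (((b*z)+(b*(7*a)))+6)
Apply FACTOR at L (target: ((b*z)+(b*(7*a)))): (((b*z)+(b*(7*a)))+6) -> ((b*(z+(7*a)))+6)
Apply DISTRIBUTE at L (target: (b*(z+(7*a)))): ((b*(z+(7*a)))+6) -> (((b*z)+(b*(7*a)))+6)

Answer: (((b*z)+(b*(7*a)))+6)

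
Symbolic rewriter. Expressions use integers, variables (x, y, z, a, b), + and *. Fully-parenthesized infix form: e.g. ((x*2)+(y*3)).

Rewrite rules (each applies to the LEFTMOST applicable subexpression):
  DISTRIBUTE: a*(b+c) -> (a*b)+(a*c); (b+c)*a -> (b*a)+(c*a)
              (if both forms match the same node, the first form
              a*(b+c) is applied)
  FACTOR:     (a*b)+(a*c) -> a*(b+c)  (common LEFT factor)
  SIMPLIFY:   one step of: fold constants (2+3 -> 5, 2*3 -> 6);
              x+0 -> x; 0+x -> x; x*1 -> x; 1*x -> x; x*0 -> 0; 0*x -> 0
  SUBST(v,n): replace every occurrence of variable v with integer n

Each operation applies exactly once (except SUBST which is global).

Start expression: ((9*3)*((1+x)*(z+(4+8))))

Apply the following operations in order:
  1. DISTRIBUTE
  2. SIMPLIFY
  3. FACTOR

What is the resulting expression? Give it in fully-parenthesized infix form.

Start: ((9*3)*((1+x)*(z+(4+8))))
Apply DISTRIBUTE at R (target: ((1+x)*(z+(4+8)))): ((9*3)*((1+x)*(z+(4+8)))) -> ((9*3)*(((1+x)*z)+((1+x)*(4+8))))
Apply SIMPLIFY at L (target: (9*3)): ((9*3)*(((1+x)*z)+((1+x)*(4+8)))) -> (27*(((1+x)*z)+((1+x)*(4+8))))
Apply FACTOR at R (target: (((1+x)*z)+((1+x)*(4+8)))): (27*(((1+x)*z)+((1+x)*(4+8)))) -> (27*((1+x)*(z+(4+8))))

Answer: (27*((1+x)*(z+(4+8))))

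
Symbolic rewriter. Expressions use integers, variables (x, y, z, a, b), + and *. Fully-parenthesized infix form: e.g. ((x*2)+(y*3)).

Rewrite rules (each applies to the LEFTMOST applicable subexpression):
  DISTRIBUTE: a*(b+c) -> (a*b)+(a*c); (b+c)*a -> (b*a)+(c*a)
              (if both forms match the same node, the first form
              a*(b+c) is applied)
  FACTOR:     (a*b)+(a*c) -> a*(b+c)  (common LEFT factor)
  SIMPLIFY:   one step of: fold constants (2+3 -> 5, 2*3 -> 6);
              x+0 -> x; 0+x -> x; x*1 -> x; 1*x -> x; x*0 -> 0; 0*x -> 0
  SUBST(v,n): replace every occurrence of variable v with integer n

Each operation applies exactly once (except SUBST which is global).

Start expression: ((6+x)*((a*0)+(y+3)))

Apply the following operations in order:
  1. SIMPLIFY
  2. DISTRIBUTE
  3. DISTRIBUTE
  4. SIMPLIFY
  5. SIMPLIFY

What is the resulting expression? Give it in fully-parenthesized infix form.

Start: ((6+x)*((a*0)+(y+3)))
Apply SIMPLIFY at RL (target: (a*0)): ((6+x)*((a*0)+(y+3))) -> ((6+x)*(0+(y+3)))
Apply DISTRIBUTE at root (target: ((6+x)*(0+(y+3)))): ((6+x)*(0+(y+3))) -> (((6+x)*0)+((6+x)*(y+3)))
Apply DISTRIBUTE at L (target: ((6+x)*0)): (((6+x)*0)+((6+x)*(y+3))) -> (((6*0)+(x*0))+((6+x)*(y+3)))
Apply SIMPLIFY at LL (target: (6*0)): (((6*0)+(x*0))+((6+x)*(y+3))) -> ((0+(x*0))+((6+x)*(y+3)))
Apply SIMPLIFY at L (target: (0+(x*0))): ((0+(x*0))+((6+x)*(y+3))) -> ((x*0)+((6+x)*(y+3)))

Answer: ((x*0)+((6+x)*(y+3)))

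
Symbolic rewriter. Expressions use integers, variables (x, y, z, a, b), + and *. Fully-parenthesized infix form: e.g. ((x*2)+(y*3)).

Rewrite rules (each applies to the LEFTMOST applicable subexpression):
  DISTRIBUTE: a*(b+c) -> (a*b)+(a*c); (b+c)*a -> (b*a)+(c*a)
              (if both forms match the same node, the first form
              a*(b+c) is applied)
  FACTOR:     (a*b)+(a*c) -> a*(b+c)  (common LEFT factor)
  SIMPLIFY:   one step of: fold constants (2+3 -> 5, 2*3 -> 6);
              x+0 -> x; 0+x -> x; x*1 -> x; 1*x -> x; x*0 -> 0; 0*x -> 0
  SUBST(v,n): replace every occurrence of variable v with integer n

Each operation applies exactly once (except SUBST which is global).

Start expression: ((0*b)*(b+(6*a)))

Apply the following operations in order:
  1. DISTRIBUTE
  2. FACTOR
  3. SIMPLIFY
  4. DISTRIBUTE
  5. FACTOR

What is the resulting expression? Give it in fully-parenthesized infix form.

Start: ((0*b)*(b+(6*a)))
Apply DISTRIBUTE at root (target: ((0*b)*(b+(6*a)))): ((0*b)*(b+(6*a))) -> (((0*b)*b)+((0*b)*(6*a)))
Apply FACTOR at root (target: (((0*b)*b)+((0*b)*(6*a)))): (((0*b)*b)+((0*b)*(6*a))) -> ((0*b)*(b+(6*a)))
Apply SIMPLIFY at L (target: (0*b)): ((0*b)*(b+(6*a))) -> (0*(b+(6*a)))
Apply DISTRIBUTE at root (target: (0*(b+(6*a)))): (0*(b+(6*a))) -> ((0*b)+(0*(6*a)))
Apply FACTOR at root (target: ((0*b)+(0*(6*a)))): ((0*b)+(0*(6*a))) -> (0*(b+(6*a)))

Answer: (0*(b+(6*a)))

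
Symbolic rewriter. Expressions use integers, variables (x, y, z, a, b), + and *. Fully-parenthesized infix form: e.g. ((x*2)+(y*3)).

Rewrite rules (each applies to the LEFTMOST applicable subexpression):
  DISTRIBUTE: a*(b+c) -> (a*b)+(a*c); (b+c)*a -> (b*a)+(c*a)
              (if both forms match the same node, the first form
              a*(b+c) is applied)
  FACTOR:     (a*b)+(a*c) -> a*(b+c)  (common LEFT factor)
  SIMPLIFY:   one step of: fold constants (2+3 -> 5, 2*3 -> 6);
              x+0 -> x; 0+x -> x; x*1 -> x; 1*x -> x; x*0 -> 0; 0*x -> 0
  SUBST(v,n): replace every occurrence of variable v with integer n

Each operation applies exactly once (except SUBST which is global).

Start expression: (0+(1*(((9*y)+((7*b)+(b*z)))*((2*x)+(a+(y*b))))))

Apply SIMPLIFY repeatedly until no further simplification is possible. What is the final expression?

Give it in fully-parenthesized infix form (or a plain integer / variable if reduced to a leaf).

Answer: (((9*y)+((7*b)+(b*z)))*((2*x)+(a+(y*b))))

Derivation:
Start: (0+(1*(((9*y)+((7*b)+(b*z)))*((2*x)+(a+(y*b))))))
Step 1: at root: (0+(1*(((9*y)+((7*b)+(b*z)))*((2*x)+(a+(y*b)))))) -> (1*(((9*y)+((7*b)+(b*z)))*((2*x)+(a+(y*b))))); overall: (0+(1*(((9*y)+((7*b)+(b*z)))*((2*x)+(a+(y*b)))))) -> (1*(((9*y)+((7*b)+(b*z)))*((2*x)+(a+(y*b)))))
Step 2: at root: (1*(((9*y)+((7*b)+(b*z)))*((2*x)+(a+(y*b))))) -> (((9*y)+((7*b)+(b*z)))*((2*x)+(a+(y*b)))); overall: (1*(((9*y)+((7*b)+(b*z)))*((2*x)+(a+(y*b))))) -> (((9*y)+((7*b)+(b*z)))*((2*x)+(a+(y*b))))
Fixed point: (((9*y)+((7*b)+(b*z)))*((2*x)+(a+(y*b))))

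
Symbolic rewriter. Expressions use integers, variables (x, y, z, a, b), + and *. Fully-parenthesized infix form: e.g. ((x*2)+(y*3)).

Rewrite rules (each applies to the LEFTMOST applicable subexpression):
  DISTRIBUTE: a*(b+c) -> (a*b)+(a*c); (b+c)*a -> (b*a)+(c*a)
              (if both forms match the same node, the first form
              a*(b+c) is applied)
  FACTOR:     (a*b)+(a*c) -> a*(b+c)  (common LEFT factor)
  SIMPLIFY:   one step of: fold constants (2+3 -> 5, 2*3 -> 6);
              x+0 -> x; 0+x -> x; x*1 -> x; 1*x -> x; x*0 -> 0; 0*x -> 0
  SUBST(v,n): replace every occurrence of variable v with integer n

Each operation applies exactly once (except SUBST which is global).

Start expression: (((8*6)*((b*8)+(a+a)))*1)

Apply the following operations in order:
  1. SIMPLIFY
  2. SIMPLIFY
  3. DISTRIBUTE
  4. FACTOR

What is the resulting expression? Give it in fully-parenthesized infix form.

Start: (((8*6)*((b*8)+(a+a)))*1)
Apply SIMPLIFY at root (target: (((8*6)*((b*8)+(a+a)))*1)): (((8*6)*((b*8)+(a+a)))*1) -> ((8*6)*((b*8)+(a+a)))
Apply SIMPLIFY at L (target: (8*6)): ((8*6)*((b*8)+(a+a))) -> (48*((b*8)+(a+a)))
Apply DISTRIBUTE at root (target: (48*((b*8)+(a+a)))): (48*((b*8)+(a+a))) -> ((48*(b*8))+(48*(a+a)))
Apply FACTOR at root (target: ((48*(b*8))+(48*(a+a)))): ((48*(b*8))+(48*(a+a))) -> (48*((b*8)+(a+a)))

Answer: (48*((b*8)+(a+a)))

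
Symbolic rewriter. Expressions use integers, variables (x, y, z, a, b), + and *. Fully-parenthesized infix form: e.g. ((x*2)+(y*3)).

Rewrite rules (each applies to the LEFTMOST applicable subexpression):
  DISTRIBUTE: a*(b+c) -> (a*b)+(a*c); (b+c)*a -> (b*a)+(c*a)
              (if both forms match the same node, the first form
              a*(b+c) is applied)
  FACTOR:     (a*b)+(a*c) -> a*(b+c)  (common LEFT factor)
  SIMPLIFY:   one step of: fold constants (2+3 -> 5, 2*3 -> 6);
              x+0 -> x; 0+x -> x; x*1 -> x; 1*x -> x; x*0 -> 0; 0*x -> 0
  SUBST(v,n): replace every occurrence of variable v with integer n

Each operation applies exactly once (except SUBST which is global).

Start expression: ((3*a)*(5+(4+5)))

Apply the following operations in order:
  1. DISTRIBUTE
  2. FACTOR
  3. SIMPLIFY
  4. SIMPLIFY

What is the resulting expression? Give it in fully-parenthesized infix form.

Start: ((3*a)*(5+(4+5)))
Apply DISTRIBUTE at root (target: ((3*a)*(5+(4+5)))): ((3*a)*(5+(4+5))) -> (((3*a)*5)+((3*a)*(4+5)))
Apply FACTOR at root (target: (((3*a)*5)+((3*a)*(4+5)))): (((3*a)*5)+((3*a)*(4+5))) -> ((3*a)*(5+(4+5)))
Apply SIMPLIFY at RR (target: (4+5)): ((3*a)*(5+(4+5))) -> ((3*a)*(5+9))
Apply SIMPLIFY at R (target: (5+9)): ((3*a)*(5+9)) -> ((3*a)*14)

Answer: ((3*a)*14)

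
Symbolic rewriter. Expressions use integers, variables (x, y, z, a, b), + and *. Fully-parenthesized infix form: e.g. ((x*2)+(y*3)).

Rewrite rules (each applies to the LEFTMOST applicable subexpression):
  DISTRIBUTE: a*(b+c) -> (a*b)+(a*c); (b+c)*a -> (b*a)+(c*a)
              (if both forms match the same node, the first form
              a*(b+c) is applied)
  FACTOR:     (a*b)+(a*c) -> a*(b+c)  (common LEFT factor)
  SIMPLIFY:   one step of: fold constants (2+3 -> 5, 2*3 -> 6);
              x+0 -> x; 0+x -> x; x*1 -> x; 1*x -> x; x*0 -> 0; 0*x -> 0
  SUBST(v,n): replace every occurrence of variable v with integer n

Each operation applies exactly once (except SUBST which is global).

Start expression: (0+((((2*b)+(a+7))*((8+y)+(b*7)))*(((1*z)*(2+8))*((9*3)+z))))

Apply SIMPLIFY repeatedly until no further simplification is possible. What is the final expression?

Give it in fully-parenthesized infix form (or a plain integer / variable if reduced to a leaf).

Answer: ((((2*b)+(a+7))*((8+y)+(b*7)))*((z*10)*(27+z)))

Derivation:
Start: (0+((((2*b)+(a+7))*((8+y)+(b*7)))*(((1*z)*(2+8))*((9*3)+z))))
Step 1: at root: (0+((((2*b)+(a+7))*((8+y)+(b*7)))*(((1*z)*(2+8))*((9*3)+z)))) -> ((((2*b)+(a+7))*((8+y)+(b*7)))*(((1*z)*(2+8))*((9*3)+z))); overall: (0+((((2*b)+(a+7))*((8+y)+(b*7)))*(((1*z)*(2+8))*((9*3)+z)))) -> ((((2*b)+(a+7))*((8+y)+(b*7)))*(((1*z)*(2+8))*((9*3)+z)))
Step 2: at RLL: (1*z) -> z; overall: ((((2*b)+(a+7))*((8+y)+(b*7)))*(((1*z)*(2+8))*((9*3)+z))) -> ((((2*b)+(a+7))*((8+y)+(b*7)))*((z*(2+8))*((9*3)+z)))
Step 3: at RLR: (2+8) -> 10; overall: ((((2*b)+(a+7))*((8+y)+(b*7)))*((z*(2+8))*((9*3)+z))) -> ((((2*b)+(a+7))*((8+y)+(b*7)))*((z*10)*((9*3)+z)))
Step 4: at RRL: (9*3) -> 27; overall: ((((2*b)+(a+7))*((8+y)+(b*7)))*((z*10)*((9*3)+z))) -> ((((2*b)+(a+7))*((8+y)+(b*7)))*((z*10)*(27+z)))
Fixed point: ((((2*b)+(a+7))*((8+y)+(b*7)))*((z*10)*(27+z)))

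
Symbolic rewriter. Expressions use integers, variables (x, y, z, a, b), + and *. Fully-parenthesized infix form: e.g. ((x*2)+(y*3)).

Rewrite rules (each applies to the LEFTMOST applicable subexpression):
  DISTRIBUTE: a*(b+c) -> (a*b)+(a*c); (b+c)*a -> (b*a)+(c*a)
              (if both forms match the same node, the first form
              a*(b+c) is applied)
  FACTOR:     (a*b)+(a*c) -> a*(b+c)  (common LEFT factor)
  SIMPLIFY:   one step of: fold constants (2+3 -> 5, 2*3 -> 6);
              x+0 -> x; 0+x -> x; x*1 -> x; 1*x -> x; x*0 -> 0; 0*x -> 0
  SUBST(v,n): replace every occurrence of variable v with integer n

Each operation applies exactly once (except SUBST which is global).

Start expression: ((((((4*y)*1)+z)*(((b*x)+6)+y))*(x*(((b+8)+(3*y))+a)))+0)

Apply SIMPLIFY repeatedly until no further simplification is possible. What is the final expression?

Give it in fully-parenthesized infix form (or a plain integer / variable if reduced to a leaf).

Start: ((((((4*y)*1)+z)*(((b*x)+6)+y))*(x*(((b+8)+(3*y))+a)))+0)
Step 1: at root: ((((((4*y)*1)+z)*(((b*x)+6)+y))*(x*(((b+8)+(3*y))+a)))+0) -> (((((4*y)*1)+z)*(((b*x)+6)+y))*(x*(((b+8)+(3*y))+a))); overall: ((((((4*y)*1)+z)*(((b*x)+6)+y))*(x*(((b+8)+(3*y))+a)))+0) -> (((((4*y)*1)+z)*(((b*x)+6)+y))*(x*(((b+8)+(3*y))+a)))
Step 2: at LLL: ((4*y)*1) -> (4*y); overall: (((((4*y)*1)+z)*(((b*x)+6)+y))*(x*(((b+8)+(3*y))+a))) -> ((((4*y)+z)*(((b*x)+6)+y))*(x*(((b+8)+(3*y))+a)))
Fixed point: ((((4*y)+z)*(((b*x)+6)+y))*(x*(((b+8)+(3*y))+a)))

Answer: ((((4*y)+z)*(((b*x)+6)+y))*(x*(((b+8)+(3*y))+a)))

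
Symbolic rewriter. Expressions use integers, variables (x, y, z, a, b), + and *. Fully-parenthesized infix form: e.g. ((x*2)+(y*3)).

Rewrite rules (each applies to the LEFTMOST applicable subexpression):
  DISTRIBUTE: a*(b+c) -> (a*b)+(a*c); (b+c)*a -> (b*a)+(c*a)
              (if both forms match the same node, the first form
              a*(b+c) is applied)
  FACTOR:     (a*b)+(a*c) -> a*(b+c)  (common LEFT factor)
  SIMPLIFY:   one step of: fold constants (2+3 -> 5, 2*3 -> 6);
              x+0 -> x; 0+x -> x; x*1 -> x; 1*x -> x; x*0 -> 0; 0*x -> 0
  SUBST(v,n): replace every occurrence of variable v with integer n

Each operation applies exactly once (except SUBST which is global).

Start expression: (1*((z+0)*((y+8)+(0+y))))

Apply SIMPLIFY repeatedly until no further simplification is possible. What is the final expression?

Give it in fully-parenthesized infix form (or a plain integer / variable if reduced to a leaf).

Answer: (z*((y+8)+y))

Derivation:
Start: (1*((z+0)*((y+8)+(0+y))))
Step 1: at root: (1*((z+0)*((y+8)+(0+y)))) -> ((z+0)*((y+8)+(0+y))); overall: (1*((z+0)*((y+8)+(0+y)))) -> ((z+0)*((y+8)+(0+y)))
Step 2: at L: (z+0) -> z; overall: ((z+0)*((y+8)+(0+y))) -> (z*((y+8)+(0+y)))
Step 3: at RR: (0+y) -> y; overall: (z*((y+8)+(0+y))) -> (z*((y+8)+y))
Fixed point: (z*((y+8)+y))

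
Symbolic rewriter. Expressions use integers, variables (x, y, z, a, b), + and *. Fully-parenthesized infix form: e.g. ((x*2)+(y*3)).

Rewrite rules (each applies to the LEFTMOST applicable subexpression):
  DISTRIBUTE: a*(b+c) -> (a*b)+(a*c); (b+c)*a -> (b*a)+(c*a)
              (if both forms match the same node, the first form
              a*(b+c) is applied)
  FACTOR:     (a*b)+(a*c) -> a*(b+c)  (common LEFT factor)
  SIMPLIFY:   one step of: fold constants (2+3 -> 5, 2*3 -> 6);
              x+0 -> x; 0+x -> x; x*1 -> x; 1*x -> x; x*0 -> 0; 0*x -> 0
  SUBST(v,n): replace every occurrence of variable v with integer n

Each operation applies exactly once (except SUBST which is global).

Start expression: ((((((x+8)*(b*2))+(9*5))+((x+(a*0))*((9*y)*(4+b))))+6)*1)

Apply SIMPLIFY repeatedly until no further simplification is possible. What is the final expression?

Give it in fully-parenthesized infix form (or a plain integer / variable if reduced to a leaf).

Start: ((((((x+8)*(b*2))+(9*5))+((x+(a*0))*((9*y)*(4+b))))+6)*1)
Step 1: at root: ((((((x+8)*(b*2))+(9*5))+((x+(a*0))*((9*y)*(4+b))))+6)*1) -> (((((x+8)*(b*2))+(9*5))+((x+(a*0))*((9*y)*(4+b))))+6); overall: ((((((x+8)*(b*2))+(9*5))+((x+(a*0))*((9*y)*(4+b))))+6)*1) -> (((((x+8)*(b*2))+(9*5))+((x+(a*0))*((9*y)*(4+b))))+6)
Step 2: at LLR: (9*5) -> 45; overall: (((((x+8)*(b*2))+(9*5))+((x+(a*0))*((9*y)*(4+b))))+6) -> (((((x+8)*(b*2))+45)+((x+(a*0))*((9*y)*(4+b))))+6)
Step 3: at LRLR: (a*0) -> 0; overall: (((((x+8)*(b*2))+45)+((x+(a*0))*((9*y)*(4+b))))+6) -> (((((x+8)*(b*2))+45)+((x+0)*((9*y)*(4+b))))+6)
Step 4: at LRL: (x+0) -> x; overall: (((((x+8)*(b*2))+45)+((x+0)*((9*y)*(4+b))))+6) -> (((((x+8)*(b*2))+45)+(x*((9*y)*(4+b))))+6)
Fixed point: (((((x+8)*(b*2))+45)+(x*((9*y)*(4+b))))+6)

Answer: (((((x+8)*(b*2))+45)+(x*((9*y)*(4+b))))+6)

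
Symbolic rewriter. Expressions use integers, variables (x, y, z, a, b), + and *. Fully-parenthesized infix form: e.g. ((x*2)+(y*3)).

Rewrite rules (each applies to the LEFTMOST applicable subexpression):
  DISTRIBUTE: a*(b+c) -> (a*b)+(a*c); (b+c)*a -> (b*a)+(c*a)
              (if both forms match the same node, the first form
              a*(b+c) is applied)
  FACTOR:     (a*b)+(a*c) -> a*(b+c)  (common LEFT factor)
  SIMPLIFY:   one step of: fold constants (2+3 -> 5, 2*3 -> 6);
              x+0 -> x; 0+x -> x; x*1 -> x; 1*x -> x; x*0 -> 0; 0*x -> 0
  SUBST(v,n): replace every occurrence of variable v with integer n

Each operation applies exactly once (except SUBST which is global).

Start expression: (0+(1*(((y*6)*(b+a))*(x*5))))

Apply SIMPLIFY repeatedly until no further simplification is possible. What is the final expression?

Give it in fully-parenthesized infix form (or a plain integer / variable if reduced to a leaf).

Start: (0+(1*(((y*6)*(b+a))*(x*5))))
Step 1: at root: (0+(1*(((y*6)*(b+a))*(x*5)))) -> (1*(((y*6)*(b+a))*(x*5))); overall: (0+(1*(((y*6)*(b+a))*(x*5)))) -> (1*(((y*6)*(b+a))*(x*5)))
Step 2: at root: (1*(((y*6)*(b+a))*(x*5))) -> (((y*6)*(b+a))*(x*5)); overall: (1*(((y*6)*(b+a))*(x*5))) -> (((y*6)*(b+a))*(x*5))
Fixed point: (((y*6)*(b+a))*(x*5))

Answer: (((y*6)*(b+a))*(x*5))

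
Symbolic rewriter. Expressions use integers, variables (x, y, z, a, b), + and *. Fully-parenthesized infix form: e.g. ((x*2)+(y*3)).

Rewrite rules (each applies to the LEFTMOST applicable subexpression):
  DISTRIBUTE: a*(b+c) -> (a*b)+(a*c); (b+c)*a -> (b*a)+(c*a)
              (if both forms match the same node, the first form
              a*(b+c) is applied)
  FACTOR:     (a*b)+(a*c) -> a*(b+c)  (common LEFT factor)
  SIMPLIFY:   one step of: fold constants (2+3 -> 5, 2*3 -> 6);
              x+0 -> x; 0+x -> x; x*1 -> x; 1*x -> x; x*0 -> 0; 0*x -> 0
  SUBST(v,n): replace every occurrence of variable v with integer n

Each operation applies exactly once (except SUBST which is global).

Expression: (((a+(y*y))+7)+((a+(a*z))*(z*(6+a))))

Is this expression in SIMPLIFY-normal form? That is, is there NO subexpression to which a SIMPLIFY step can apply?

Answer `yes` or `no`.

Answer: yes

Derivation:
Expression: (((a+(y*y))+7)+((a+(a*z))*(z*(6+a))))
Scanning for simplifiable subexpressions (pre-order)...
  at root: (((a+(y*y))+7)+((a+(a*z))*(z*(6+a)))) (not simplifiable)
  at L: ((a+(y*y))+7) (not simplifiable)
  at LL: (a+(y*y)) (not simplifiable)
  at LLR: (y*y) (not simplifiable)
  at R: ((a+(a*z))*(z*(6+a))) (not simplifiable)
  at RL: (a+(a*z)) (not simplifiable)
  at RLR: (a*z) (not simplifiable)
  at RR: (z*(6+a)) (not simplifiable)
  at RRR: (6+a) (not simplifiable)
Result: no simplifiable subexpression found -> normal form.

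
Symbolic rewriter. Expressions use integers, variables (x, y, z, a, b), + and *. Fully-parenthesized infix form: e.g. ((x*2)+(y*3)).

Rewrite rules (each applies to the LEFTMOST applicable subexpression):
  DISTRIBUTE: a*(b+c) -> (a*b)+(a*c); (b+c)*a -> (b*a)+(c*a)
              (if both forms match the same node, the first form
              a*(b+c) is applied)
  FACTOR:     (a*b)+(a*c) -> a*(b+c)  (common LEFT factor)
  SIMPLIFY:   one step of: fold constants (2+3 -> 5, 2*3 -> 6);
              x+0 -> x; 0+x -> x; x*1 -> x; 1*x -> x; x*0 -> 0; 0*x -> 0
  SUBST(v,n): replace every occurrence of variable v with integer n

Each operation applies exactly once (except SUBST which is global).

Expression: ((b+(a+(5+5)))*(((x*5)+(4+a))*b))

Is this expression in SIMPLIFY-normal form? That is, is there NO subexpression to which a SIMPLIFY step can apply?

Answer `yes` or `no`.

Expression: ((b+(a+(5+5)))*(((x*5)+(4+a))*b))
Scanning for simplifiable subexpressions (pre-order)...
  at root: ((b+(a+(5+5)))*(((x*5)+(4+a))*b)) (not simplifiable)
  at L: (b+(a+(5+5))) (not simplifiable)
  at LR: (a+(5+5)) (not simplifiable)
  at LRR: (5+5) (SIMPLIFIABLE)
  at R: (((x*5)+(4+a))*b) (not simplifiable)
  at RL: ((x*5)+(4+a)) (not simplifiable)
  at RLL: (x*5) (not simplifiable)
  at RLR: (4+a) (not simplifiable)
Found simplifiable subexpr at path LRR: (5+5)
One SIMPLIFY step would give: ((b+(a+10))*(((x*5)+(4+a))*b))
-> NOT in normal form.

Answer: no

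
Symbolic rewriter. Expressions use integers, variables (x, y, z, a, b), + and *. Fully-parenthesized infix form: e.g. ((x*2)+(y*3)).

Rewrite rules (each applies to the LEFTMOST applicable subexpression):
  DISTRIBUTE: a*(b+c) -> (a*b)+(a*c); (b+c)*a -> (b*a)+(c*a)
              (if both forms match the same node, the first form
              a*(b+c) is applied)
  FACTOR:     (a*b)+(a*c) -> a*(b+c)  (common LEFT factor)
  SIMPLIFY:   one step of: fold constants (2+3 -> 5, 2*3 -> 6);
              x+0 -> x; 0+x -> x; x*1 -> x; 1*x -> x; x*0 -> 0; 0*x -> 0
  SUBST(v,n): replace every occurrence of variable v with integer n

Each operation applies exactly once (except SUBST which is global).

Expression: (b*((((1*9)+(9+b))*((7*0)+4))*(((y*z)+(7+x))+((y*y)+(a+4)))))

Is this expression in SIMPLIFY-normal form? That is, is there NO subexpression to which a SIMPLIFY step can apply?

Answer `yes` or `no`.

Expression: (b*((((1*9)+(9+b))*((7*0)+4))*(((y*z)+(7+x))+((y*y)+(a+4)))))
Scanning for simplifiable subexpressions (pre-order)...
  at root: (b*((((1*9)+(9+b))*((7*0)+4))*(((y*z)+(7+x))+((y*y)+(a+4))))) (not simplifiable)
  at R: ((((1*9)+(9+b))*((7*0)+4))*(((y*z)+(7+x))+((y*y)+(a+4)))) (not simplifiable)
  at RL: (((1*9)+(9+b))*((7*0)+4)) (not simplifiable)
  at RLL: ((1*9)+(9+b)) (not simplifiable)
  at RLLL: (1*9) (SIMPLIFIABLE)
  at RLLR: (9+b) (not simplifiable)
  at RLR: ((7*0)+4) (not simplifiable)
  at RLRL: (7*0) (SIMPLIFIABLE)
  at RR: (((y*z)+(7+x))+((y*y)+(a+4))) (not simplifiable)
  at RRL: ((y*z)+(7+x)) (not simplifiable)
  at RRLL: (y*z) (not simplifiable)
  at RRLR: (7+x) (not simplifiable)
  at RRR: ((y*y)+(a+4)) (not simplifiable)
  at RRRL: (y*y) (not simplifiable)
  at RRRR: (a+4) (not simplifiable)
Found simplifiable subexpr at path RLLL: (1*9)
One SIMPLIFY step would give: (b*(((9+(9+b))*((7*0)+4))*(((y*z)+(7+x))+((y*y)+(a+4)))))
-> NOT in normal form.

Answer: no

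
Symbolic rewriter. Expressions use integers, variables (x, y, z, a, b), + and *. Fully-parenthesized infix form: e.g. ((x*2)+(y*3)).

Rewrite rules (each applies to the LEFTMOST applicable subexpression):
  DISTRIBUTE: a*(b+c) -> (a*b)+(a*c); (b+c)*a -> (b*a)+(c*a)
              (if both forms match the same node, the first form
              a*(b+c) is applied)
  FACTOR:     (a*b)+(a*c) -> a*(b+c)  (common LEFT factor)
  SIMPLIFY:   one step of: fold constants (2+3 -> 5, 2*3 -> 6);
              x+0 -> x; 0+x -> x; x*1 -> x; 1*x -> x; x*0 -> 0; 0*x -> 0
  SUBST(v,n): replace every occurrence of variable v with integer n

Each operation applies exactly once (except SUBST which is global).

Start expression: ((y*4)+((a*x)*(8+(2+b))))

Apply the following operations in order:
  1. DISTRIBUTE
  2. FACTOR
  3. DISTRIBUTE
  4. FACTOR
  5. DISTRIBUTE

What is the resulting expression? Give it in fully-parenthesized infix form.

Start: ((y*4)+((a*x)*(8+(2+b))))
Apply DISTRIBUTE at R (target: ((a*x)*(8+(2+b)))): ((y*4)+((a*x)*(8+(2+b)))) -> ((y*4)+(((a*x)*8)+((a*x)*(2+b))))
Apply FACTOR at R (target: (((a*x)*8)+((a*x)*(2+b)))): ((y*4)+(((a*x)*8)+((a*x)*(2+b)))) -> ((y*4)+((a*x)*(8+(2+b))))
Apply DISTRIBUTE at R (target: ((a*x)*(8+(2+b)))): ((y*4)+((a*x)*(8+(2+b)))) -> ((y*4)+(((a*x)*8)+((a*x)*(2+b))))
Apply FACTOR at R (target: (((a*x)*8)+((a*x)*(2+b)))): ((y*4)+(((a*x)*8)+((a*x)*(2+b)))) -> ((y*4)+((a*x)*(8+(2+b))))
Apply DISTRIBUTE at R (target: ((a*x)*(8+(2+b)))): ((y*4)+((a*x)*(8+(2+b)))) -> ((y*4)+(((a*x)*8)+((a*x)*(2+b))))

Answer: ((y*4)+(((a*x)*8)+((a*x)*(2+b))))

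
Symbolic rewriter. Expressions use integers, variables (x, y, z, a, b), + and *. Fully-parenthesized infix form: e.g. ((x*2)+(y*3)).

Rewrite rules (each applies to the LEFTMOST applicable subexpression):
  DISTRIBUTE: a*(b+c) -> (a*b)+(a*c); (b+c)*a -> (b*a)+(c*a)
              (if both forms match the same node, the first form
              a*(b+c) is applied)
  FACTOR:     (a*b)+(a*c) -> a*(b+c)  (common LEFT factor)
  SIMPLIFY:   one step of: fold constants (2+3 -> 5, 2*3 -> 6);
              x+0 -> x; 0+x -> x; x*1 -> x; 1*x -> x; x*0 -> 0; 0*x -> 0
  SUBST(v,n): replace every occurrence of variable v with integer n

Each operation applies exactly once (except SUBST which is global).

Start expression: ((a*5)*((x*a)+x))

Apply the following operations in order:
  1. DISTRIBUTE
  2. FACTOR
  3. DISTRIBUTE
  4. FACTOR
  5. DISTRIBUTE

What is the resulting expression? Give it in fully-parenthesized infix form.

Answer: (((a*5)*(x*a))+((a*5)*x))

Derivation:
Start: ((a*5)*((x*a)+x))
Apply DISTRIBUTE at root (target: ((a*5)*((x*a)+x))): ((a*5)*((x*a)+x)) -> (((a*5)*(x*a))+((a*5)*x))
Apply FACTOR at root (target: (((a*5)*(x*a))+((a*5)*x))): (((a*5)*(x*a))+((a*5)*x)) -> ((a*5)*((x*a)+x))
Apply DISTRIBUTE at root (target: ((a*5)*((x*a)+x))): ((a*5)*((x*a)+x)) -> (((a*5)*(x*a))+((a*5)*x))
Apply FACTOR at root (target: (((a*5)*(x*a))+((a*5)*x))): (((a*5)*(x*a))+((a*5)*x)) -> ((a*5)*((x*a)+x))
Apply DISTRIBUTE at root (target: ((a*5)*((x*a)+x))): ((a*5)*((x*a)+x)) -> (((a*5)*(x*a))+((a*5)*x))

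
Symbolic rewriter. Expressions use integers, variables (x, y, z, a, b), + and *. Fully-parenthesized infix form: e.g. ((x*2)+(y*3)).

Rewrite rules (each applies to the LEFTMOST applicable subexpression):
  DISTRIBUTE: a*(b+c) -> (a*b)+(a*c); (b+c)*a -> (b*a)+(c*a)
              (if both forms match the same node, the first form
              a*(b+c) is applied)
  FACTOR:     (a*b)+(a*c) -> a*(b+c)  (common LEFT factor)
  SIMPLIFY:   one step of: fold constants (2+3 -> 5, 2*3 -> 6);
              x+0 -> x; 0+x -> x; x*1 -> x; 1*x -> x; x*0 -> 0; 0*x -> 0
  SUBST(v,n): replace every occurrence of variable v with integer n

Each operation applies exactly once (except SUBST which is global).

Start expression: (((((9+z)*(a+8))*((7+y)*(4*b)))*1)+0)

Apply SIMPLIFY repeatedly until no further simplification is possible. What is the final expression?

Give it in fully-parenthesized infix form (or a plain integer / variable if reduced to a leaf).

Start: (((((9+z)*(a+8))*((7+y)*(4*b)))*1)+0)
Step 1: at root: (((((9+z)*(a+8))*((7+y)*(4*b)))*1)+0) -> ((((9+z)*(a+8))*((7+y)*(4*b)))*1); overall: (((((9+z)*(a+8))*((7+y)*(4*b)))*1)+0) -> ((((9+z)*(a+8))*((7+y)*(4*b)))*1)
Step 2: at root: ((((9+z)*(a+8))*((7+y)*(4*b)))*1) -> (((9+z)*(a+8))*((7+y)*(4*b))); overall: ((((9+z)*(a+8))*((7+y)*(4*b)))*1) -> (((9+z)*(a+8))*((7+y)*(4*b)))
Fixed point: (((9+z)*(a+8))*((7+y)*(4*b)))

Answer: (((9+z)*(a+8))*((7+y)*(4*b)))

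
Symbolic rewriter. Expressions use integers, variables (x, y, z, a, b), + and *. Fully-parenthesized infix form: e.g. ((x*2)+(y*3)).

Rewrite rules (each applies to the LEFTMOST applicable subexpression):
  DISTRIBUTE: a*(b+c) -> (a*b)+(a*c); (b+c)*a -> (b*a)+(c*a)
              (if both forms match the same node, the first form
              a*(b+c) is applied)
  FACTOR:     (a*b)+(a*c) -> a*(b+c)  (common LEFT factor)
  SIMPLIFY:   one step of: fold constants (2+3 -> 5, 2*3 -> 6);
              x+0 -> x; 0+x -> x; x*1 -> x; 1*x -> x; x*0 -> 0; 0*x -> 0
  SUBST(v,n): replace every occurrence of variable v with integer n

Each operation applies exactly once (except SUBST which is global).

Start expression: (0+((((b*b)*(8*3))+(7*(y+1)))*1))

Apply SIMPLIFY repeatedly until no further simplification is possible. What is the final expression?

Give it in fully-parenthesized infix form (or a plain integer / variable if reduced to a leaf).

Start: (0+((((b*b)*(8*3))+(7*(y+1)))*1))
Step 1: at root: (0+((((b*b)*(8*3))+(7*(y+1)))*1)) -> ((((b*b)*(8*3))+(7*(y+1)))*1); overall: (0+((((b*b)*(8*3))+(7*(y+1)))*1)) -> ((((b*b)*(8*3))+(7*(y+1)))*1)
Step 2: at root: ((((b*b)*(8*3))+(7*(y+1)))*1) -> (((b*b)*(8*3))+(7*(y+1))); overall: ((((b*b)*(8*3))+(7*(y+1)))*1) -> (((b*b)*(8*3))+(7*(y+1)))
Step 3: at LR: (8*3) -> 24; overall: (((b*b)*(8*3))+(7*(y+1))) -> (((b*b)*24)+(7*(y+1)))
Fixed point: (((b*b)*24)+(7*(y+1)))

Answer: (((b*b)*24)+(7*(y+1)))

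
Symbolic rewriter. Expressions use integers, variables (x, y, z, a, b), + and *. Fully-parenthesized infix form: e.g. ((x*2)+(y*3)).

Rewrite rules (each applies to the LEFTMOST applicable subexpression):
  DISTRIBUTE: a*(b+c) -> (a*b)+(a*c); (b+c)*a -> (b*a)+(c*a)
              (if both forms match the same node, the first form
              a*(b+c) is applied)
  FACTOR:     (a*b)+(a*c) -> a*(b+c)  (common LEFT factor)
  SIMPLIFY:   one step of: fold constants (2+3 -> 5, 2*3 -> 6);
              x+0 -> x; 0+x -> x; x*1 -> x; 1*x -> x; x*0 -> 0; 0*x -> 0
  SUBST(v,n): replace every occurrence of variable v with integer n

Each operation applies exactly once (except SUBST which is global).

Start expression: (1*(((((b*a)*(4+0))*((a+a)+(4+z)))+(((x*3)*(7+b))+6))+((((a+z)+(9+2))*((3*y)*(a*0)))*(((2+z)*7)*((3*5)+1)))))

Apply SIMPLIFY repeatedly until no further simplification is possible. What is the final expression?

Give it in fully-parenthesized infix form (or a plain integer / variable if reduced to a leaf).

Answer: ((((b*a)*4)*((a+a)+(4+z)))+(((x*3)*(7+b))+6))

Derivation:
Start: (1*(((((b*a)*(4+0))*((a+a)+(4+z)))+(((x*3)*(7+b))+6))+((((a+z)+(9+2))*((3*y)*(a*0)))*(((2+z)*7)*((3*5)+1)))))
Step 1: at root: (1*(((((b*a)*(4+0))*((a+a)+(4+z)))+(((x*3)*(7+b))+6))+((((a+z)+(9+2))*((3*y)*(a*0)))*(((2+z)*7)*((3*5)+1))))) -> (((((b*a)*(4+0))*((a+a)+(4+z)))+(((x*3)*(7+b))+6))+((((a+z)+(9+2))*((3*y)*(a*0)))*(((2+z)*7)*((3*5)+1)))); overall: (1*(((((b*a)*(4+0))*((a+a)+(4+z)))+(((x*3)*(7+b))+6))+((((a+z)+(9+2))*((3*y)*(a*0)))*(((2+z)*7)*((3*5)+1))))) -> (((((b*a)*(4+0))*((a+a)+(4+z)))+(((x*3)*(7+b))+6))+((((a+z)+(9+2))*((3*y)*(a*0)))*(((2+z)*7)*((3*5)+1))))
Step 2: at LLLR: (4+0) -> 4; overall: (((((b*a)*(4+0))*((a+a)+(4+z)))+(((x*3)*(7+b))+6))+((((a+z)+(9+2))*((3*y)*(a*0)))*(((2+z)*7)*((3*5)+1)))) -> (((((b*a)*4)*((a+a)+(4+z)))+(((x*3)*(7+b))+6))+((((a+z)+(9+2))*((3*y)*(a*0)))*(((2+z)*7)*((3*5)+1))))
Step 3: at RLLR: (9+2) -> 11; overall: (((((b*a)*4)*((a+a)+(4+z)))+(((x*3)*(7+b))+6))+((((a+z)+(9+2))*((3*y)*(a*0)))*(((2+z)*7)*((3*5)+1)))) -> (((((b*a)*4)*((a+a)+(4+z)))+(((x*3)*(7+b))+6))+((((a+z)+11)*((3*y)*(a*0)))*(((2+z)*7)*((3*5)+1))))
Step 4: at RLRR: (a*0) -> 0; overall: (((((b*a)*4)*((a+a)+(4+z)))+(((x*3)*(7+b))+6))+((((a+z)+11)*((3*y)*(a*0)))*(((2+z)*7)*((3*5)+1)))) -> (((((b*a)*4)*((a+a)+(4+z)))+(((x*3)*(7+b))+6))+((((a+z)+11)*((3*y)*0))*(((2+z)*7)*((3*5)+1))))
Step 5: at RLR: ((3*y)*0) -> 0; overall: (((((b*a)*4)*((a+a)+(4+z)))+(((x*3)*(7+b))+6))+((((a+z)+11)*((3*y)*0))*(((2+z)*7)*((3*5)+1)))) -> (((((b*a)*4)*((a+a)+(4+z)))+(((x*3)*(7+b))+6))+((((a+z)+11)*0)*(((2+z)*7)*((3*5)+1))))
Step 6: at RL: (((a+z)+11)*0) -> 0; overall: (((((b*a)*4)*((a+a)+(4+z)))+(((x*3)*(7+b))+6))+((((a+z)+11)*0)*(((2+z)*7)*((3*5)+1)))) -> (((((b*a)*4)*((a+a)+(4+z)))+(((x*3)*(7+b))+6))+(0*(((2+z)*7)*((3*5)+1))))
Step 7: at R: (0*(((2+z)*7)*((3*5)+1))) -> 0; overall: (((((b*a)*4)*((a+a)+(4+z)))+(((x*3)*(7+b))+6))+(0*(((2+z)*7)*((3*5)+1)))) -> (((((b*a)*4)*((a+a)+(4+z)))+(((x*3)*(7+b))+6))+0)
Step 8: at root: (((((b*a)*4)*((a+a)+(4+z)))+(((x*3)*(7+b))+6))+0) -> ((((b*a)*4)*((a+a)+(4+z)))+(((x*3)*(7+b))+6)); overall: (((((b*a)*4)*((a+a)+(4+z)))+(((x*3)*(7+b))+6))+0) -> ((((b*a)*4)*((a+a)+(4+z)))+(((x*3)*(7+b))+6))
Fixed point: ((((b*a)*4)*((a+a)+(4+z)))+(((x*3)*(7+b))+6))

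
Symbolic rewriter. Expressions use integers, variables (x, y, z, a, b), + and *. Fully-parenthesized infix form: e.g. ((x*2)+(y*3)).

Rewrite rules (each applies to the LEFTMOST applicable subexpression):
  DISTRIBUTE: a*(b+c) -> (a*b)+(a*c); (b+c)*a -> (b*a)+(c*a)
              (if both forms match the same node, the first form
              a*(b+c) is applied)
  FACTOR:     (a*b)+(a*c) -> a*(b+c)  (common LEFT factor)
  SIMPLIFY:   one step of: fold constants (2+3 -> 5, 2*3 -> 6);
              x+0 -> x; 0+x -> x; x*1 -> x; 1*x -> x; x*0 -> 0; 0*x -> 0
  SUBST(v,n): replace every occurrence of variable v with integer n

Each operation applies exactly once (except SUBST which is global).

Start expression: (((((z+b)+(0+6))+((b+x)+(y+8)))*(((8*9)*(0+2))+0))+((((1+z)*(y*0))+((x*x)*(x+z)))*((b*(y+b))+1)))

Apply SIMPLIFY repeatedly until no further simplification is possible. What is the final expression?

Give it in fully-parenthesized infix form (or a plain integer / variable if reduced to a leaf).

Start: (((((z+b)+(0+6))+((b+x)+(y+8)))*(((8*9)*(0+2))+0))+((((1+z)*(y*0))+((x*x)*(x+z)))*((b*(y+b))+1)))
Step 1: at LLLR: (0+6) -> 6; overall: (((((z+b)+(0+6))+((b+x)+(y+8)))*(((8*9)*(0+2))+0))+((((1+z)*(y*0))+((x*x)*(x+z)))*((b*(y+b))+1))) -> (((((z+b)+6)+((b+x)+(y+8)))*(((8*9)*(0+2))+0))+((((1+z)*(y*0))+((x*x)*(x+z)))*((b*(y+b))+1)))
Step 2: at LR: (((8*9)*(0+2))+0) -> ((8*9)*(0+2)); overall: (((((z+b)+6)+((b+x)+(y+8)))*(((8*9)*(0+2))+0))+((((1+z)*(y*0))+((x*x)*(x+z)))*((b*(y+b))+1))) -> (((((z+b)+6)+((b+x)+(y+8)))*((8*9)*(0+2)))+((((1+z)*(y*0))+((x*x)*(x+z)))*((b*(y+b))+1)))
Step 3: at LRL: (8*9) -> 72; overall: (((((z+b)+6)+((b+x)+(y+8)))*((8*9)*(0+2)))+((((1+z)*(y*0))+((x*x)*(x+z)))*((b*(y+b))+1))) -> (((((z+b)+6)+((b+x)+(y+8)))*(72*(0+2)))+((((1+z)*(y*0))+((x*x)*(x+z)))*((b*(y+b))+1)))
Step 4: at LRR: (0+2) -> 2; overall: (((((z+b)+6)+((b+x)+(y+8)))*(72*(0+2)))+((((1+z)*(y*0))+((x*x)*(x+z)))*((b*(y+b))+1))) -> (((((z+b)+6)+((b+x)+(y+8)))*(72*2))+((((1+z)*(y*0))+((x*x)*(x+z)))*((b*(y+b))+1)))
Step 5: at LR: (72*2) -> 144; overall: (((((z+b)+6)+((b+x)+(y+8)))*(72*2))+((((1+z)*(y*0))+((x*x)*(x+z)))*((b*(y+b))+1))) -> (((((z+b)+6)+((b+x)+(y+8)))*144)+((((1+z)*(y*0))+((x*x)*(x+z)))*((b*(y+b))+1)))
Step 6: at RLLR: (y*0) -> 0; overall: (((((z+b)+6)+((b+x)+(y+8)))*144)+((((1+z)*(y*0))+((x*x)*(x+z)))*((b*(y+b))+1))) -> (((((z+b)+6)+((b+x)+(y+8)))*144)+((((1+z)*0)+((x*x)*(x+z)))*((b*(y+b))+1)))
Step 7: at RLL: ((1+z)*0) -> 0; overall: (((((z+b)+6)+((b+x)+(y+8)))*144)+((((1+z)*0)+((x*x)*(x+z)))*((b*(y+b))+1))) -> (((((z+b)+6)+((b+x)+(y+8)))*144)+((0+((x*x)*(x+z)))*((b*(y+b))+1)))
Step 8: at RL: (0+((x*x)*(x+z))) -> ((x*x)*(x+z)); overall: (((((z+b)+6)+((b+x)+(y+8)))*144)+((0+((x*x)*(x+z)))*((b*(y+b))+1))) -> (((((z+b)+6)+((b+x)+(y+8)))*144)+(((x*x)*(x+z))*((b*(y+b))+1)))
Fixed point: (((((z+b)+6)+((b+x)+(y+8)))*144)+(((x*x)*(x+z))*((b*(y+b))+1)))

Answer: (((((z+b)+6)+((b+x)+(y+8)))*144)+(((x*x)*(x+z))*((b*(y+b))+1)))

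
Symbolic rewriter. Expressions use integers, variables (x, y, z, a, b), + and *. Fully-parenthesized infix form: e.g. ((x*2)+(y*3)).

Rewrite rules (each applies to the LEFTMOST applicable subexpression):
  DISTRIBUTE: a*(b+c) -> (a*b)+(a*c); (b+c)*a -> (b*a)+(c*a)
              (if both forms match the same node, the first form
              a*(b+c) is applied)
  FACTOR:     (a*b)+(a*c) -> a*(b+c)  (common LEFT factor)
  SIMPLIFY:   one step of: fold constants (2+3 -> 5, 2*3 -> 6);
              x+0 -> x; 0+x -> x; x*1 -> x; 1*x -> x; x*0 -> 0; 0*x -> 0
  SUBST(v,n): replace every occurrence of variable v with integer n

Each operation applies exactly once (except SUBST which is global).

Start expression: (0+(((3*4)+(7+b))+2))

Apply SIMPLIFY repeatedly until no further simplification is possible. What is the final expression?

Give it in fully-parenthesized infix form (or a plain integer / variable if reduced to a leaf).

Start: (0+(((3*4)+(7+b))+2))
Step 1: at root: (0+(((3*4)+(7+b))+2)) -> (((3*4)+(7+b))+2); overall: (0+(((3*4)+(7+b))+2)) -> (((3*4)+(7+b))+2)
Step 2: at LL: (3*4) -> 12; overall: (((3*4)+(7+b))+2) -> ((12+(7+b))+2)
Fixed point: ((12+(7+b))+2)

Answer: ((12+(7+b))+2)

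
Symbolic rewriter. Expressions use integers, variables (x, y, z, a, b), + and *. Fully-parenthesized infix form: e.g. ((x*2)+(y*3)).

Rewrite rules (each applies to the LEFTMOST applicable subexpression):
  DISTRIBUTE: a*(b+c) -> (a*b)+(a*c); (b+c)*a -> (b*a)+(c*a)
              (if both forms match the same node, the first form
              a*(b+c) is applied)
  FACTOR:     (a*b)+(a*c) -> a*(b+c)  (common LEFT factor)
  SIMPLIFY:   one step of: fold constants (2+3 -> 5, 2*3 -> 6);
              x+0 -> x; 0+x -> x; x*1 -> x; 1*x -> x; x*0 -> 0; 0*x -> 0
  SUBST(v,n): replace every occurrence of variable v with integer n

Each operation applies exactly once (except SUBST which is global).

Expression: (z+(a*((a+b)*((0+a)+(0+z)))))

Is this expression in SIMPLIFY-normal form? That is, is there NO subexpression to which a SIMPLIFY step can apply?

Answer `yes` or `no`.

Expression: (z+(a*((a+b)*((0+a)+(0+z)))))
Scanning for simplifiable subexpressions (pre-order)...
  at root: (z+(a*((a+b)*((0+a)+(0+z))))) (not simplifiable)
  at R: (a*((a+b)*((0+a)+(0+z)))) (not simplifiable)
  at RR: ((a+b)*((0+a)+(0+z))) (not simplifiable)
  at RRL: (a+b) (not simplifiable)
  at RRR: ((0+a)+(0+z)) (not simplifiable)
  at RRRL: (0+a) (SIMPLIFIABLE)
  at RRRR: (0+z) (SIMPLIFIABLE)
Found simplifiable subexpr at path RRRL: (0+a)
One SIMPLIFY step would give: (z+(a*((a+b)*(a+(0+z)))))
-> NOT in normal form.

Answer: no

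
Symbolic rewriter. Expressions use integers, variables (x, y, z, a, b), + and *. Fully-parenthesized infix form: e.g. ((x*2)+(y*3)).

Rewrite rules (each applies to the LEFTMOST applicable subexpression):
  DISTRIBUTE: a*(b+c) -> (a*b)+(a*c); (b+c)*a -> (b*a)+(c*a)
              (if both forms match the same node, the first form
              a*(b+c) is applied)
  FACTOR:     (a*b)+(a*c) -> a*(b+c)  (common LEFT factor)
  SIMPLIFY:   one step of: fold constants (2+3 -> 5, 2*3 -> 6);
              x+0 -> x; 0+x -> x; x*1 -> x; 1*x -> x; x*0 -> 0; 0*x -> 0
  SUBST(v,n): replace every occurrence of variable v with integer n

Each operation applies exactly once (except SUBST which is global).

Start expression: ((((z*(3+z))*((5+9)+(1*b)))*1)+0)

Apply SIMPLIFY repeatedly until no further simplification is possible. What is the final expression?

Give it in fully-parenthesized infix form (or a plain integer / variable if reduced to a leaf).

Answer: ((z*(3+z))*(14+b))

Derivation:
Start: ((((z*(3+z))*((5+9)+(1*b)))*1)+0)
Step 1: at root: ((((z*(3+z))*((5+9)+(1*b)))*1)+0) -> (((z*(3+z))*((5+9)+(1*b)))*1); overall: ((((z*(3+z))*((5+9)+(1*b)))*1)+0) -> (((z*(3+z))*((5+9)+(1*b)))*1)
Step 2: at root: (((z*(3+z))*((5+9)+(1*b)))*1) -> ((z*(3+z))*((5+9)+(1*b))); overall: (((z*(3+z))*((5+9)+(1*b)))*1) -> ((z*(3+z))*((5+9)+(1*b)))
Step 3: at RL: (5+9) -> 14; overall: ((z*(3+z))*((5+9)+(1*b))) -> ((z*(3+z))*(14+(1*b)))
Step 4: at RR: (1*b) -> b; overall: ((z*(3+z))*(14+(1*b))) -> ((z*(3+z))*(14+b))
Fixed point: ((z*(3+z))*(14+b))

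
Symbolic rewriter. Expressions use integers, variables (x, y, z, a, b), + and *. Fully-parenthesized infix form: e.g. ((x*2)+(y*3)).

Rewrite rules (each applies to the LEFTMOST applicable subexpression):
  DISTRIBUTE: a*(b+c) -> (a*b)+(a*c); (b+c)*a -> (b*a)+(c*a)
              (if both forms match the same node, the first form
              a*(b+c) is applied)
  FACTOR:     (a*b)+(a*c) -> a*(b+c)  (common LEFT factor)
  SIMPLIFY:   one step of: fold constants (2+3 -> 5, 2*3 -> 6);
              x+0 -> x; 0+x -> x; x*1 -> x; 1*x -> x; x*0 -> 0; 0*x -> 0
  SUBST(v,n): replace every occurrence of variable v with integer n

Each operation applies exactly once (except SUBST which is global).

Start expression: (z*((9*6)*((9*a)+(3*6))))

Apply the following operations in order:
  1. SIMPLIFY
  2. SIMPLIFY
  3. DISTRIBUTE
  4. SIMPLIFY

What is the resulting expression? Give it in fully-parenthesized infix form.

Start: (z*((9*6)*((9*a)+(3*6))))
Apply SIMPLIFY at RL (target: (9*6)): (z*((9*6)*((9*a)+(3*6)))) -> (z*(54*((9*a)+(3*6))))
Apply SIMPLIFY at RRR (target: (3*6)): (z*(54*((9*a)+(3*6)))) -> (z*(54*((9*a)+18)))
Apply DISTRIBUTE at R (target: (54*((9*a)+18))): (z*(54*((9*a)+18))) -> (z*((54*(9*a))+(54*18)))
Apply SIMPLIFY at RR (target: (54*18)): (z*((54*(9*a))+(54*18))) -> (z*((54*(9*a))+972))

Answer: (z*((54*(9*a))+972))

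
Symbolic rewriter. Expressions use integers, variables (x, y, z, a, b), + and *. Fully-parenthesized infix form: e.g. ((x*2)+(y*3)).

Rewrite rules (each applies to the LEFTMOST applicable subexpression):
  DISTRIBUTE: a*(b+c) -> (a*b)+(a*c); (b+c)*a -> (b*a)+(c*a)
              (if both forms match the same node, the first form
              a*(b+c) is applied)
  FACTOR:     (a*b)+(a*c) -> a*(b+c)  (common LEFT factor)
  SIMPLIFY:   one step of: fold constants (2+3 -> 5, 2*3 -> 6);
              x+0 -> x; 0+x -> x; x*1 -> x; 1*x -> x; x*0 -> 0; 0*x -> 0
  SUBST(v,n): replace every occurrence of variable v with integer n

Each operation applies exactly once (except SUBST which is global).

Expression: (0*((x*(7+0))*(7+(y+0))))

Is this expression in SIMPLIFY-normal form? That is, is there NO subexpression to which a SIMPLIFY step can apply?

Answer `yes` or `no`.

Expression: (0*((x*(7+0))*(7+(y+0))))
Scanning for simplifiable subexpressions (pre-order)...
  at root: (0*((x*(7+0))*(7+(y+0)))) (SIMPLIFIABLE)
  at R: ((x*(7+0))*(7+(y+0))) (not simplifiable)
  at RL: (x*(7+0)) (not simplifiable)
  at RLR: (7+0) (SIMPLIFIABLE)
  at RR: (7+(y+0)) (not simplifiable)
  at RRR: (y+0) (SIMPLIFIABLE)
Found simplifiable subexpr at path root: (0*((x*(7+0))*(7+(y+0))))
One SIMPLIFY step would give: 0
-> NOT in normal form.

Answer: no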